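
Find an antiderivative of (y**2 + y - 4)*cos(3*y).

y**2*sin(3*y)/3 + y*sin(3*y)/3 + 2*y*cos(3*y)/9 - 38*sin(3*y)/27 + cos(3*y)/9 + C

Use integration by parts with u = y**2 + y - 4, dv = cos(3*y) dy, so v = sin(3*y)/3.
Apply parts 2 times (tabular method): alternate signs, differentiate u down to 0, integrate dv up.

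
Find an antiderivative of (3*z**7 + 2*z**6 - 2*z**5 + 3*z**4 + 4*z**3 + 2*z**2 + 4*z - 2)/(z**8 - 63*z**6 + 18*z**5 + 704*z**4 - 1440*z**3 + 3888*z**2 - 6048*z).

Factor the denominator: z*(z - 7)*(z - 3)*(z - 2)*(z + 6)**2*(z**2 + 4).
Partial-fraction decomposition: (32597*z + 60858)/(1102400*(z**2 + 4)) + 710892047/(525657600*(z + 6)) - 363937/(112320*(z + 6)**2) + 271/(2560*(z - 2)) - 1978/(3159*(z - 3)) + 670253/(313495*(z - 7)) + 1/(3024*z).
Integrate each term; A/(z−a) gives A·log|z−a|; the (Bz+D)/(z²+p²) term gives a log and an atan.

log(z)/3024 + 670253*log(z - 7)/313495 - 1978*log(z - 3)/3159 + 271*log(z - 2)/2560 + 710892047*log(z + 6)/525657600 + 32597*log(z**2 + 4)/2204800 + 30429*atan(z/2)/1102400 + 363937/(112320*z + 673920) + C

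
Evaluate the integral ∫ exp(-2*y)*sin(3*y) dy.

-2*exp(-2*y)*sin(3*y)/13 - 3*exp(-2*y)*cos(3*y)/13 + C

Let I denote the integral. Integrate by parts with u = sin(3*y), dv = exp(-2*y) dy, so v = -exp(-2*y)/2: I = -exp(-2*y)*sin(3*y)/2 + (3/2)·∫ exp(-2*y)*cos(3*y) dy.
Apply parts again with u = cos(3*y), dv = exp(-2*y) dy: ∫ exp(-2*y)*cos(3*y) dy = -exp(-2*y)*cos(3*y)/2 − (3/2)·I. Substituting back brings back I: I = -exp(-2*y)*sin(3*y)/2 - 3*exp(-2*y)*cos(3*y)/4 − (9/4)·I.
Solving for I: (1 + 9/4)·I equals the remaining terms, so I = (4/13)·(-exp(-2*y)*sin(3*y)/2 - 3*exp(-2*y)*cos(3*y)/4).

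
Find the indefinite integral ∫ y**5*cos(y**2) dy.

y**4*sin(y**2)/2 + y**2*cos(y**2) - sin(y**2) + C

Let u = y², du = 2y dy; rewrite as (1/2)∫ u^2·cos(1u) du.
Now integrate by parts 2 times.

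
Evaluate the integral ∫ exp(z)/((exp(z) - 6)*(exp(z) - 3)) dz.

log(exp(z) - 6)/3 - log(exp(z) - 3)/3 + C

Let u = e^z, du = e^z dz.
The integral becomes ∫ du/((u-6)(u-3)); decompose into partial fractions.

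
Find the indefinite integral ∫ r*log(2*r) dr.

r**2*(log(r) + log(2))/2 - r**2/4 + C

Use integration by parts with u = log(2*r), dv = r dr.
Then du = 1/r dr and v = r**2/2.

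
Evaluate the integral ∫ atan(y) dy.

Use integration by parts with u = arctan(y), dv = dy.
Then du = 1/(y**2 + 1) dy.

y*atan(y) - log(y**2 + 1)/2 + C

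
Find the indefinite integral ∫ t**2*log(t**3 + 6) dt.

Let u = t**3 + 6, so du = (3*t**2) dt.
The integral becomes (1/3)·∫ log(u) du; integrate by parts with u′=log(u), dv′=du.

t**3*log(t**3 + 6)/3 - t**3/3 + 2*log(t**3 + 6) + C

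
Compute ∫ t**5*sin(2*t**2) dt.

-t**4*cos(2*t**2)/4 + t**2*sin(2*t**2)/4 + cos(2*t**2)/8 + C

Let u = t², du = 2t dt; rewrite as (1/2)∫ u^2·sin(2u) du.
Now integrate by parts 2 times.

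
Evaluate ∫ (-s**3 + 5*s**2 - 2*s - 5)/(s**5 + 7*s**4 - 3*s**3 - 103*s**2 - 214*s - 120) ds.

log(s - 4)/630 - 3*log(s + 1)/40 + 3*log(s + 2)/2 - 73*log(s + 3)/28 + 85*log(s + 5)/72 + C

Factor the denominator: (s - 4)*(s + 1)*(s + 2)*(s + 3)*(s + 5).
Partial-fraction decomposition: 85/(72*(s + 5)) - 73/(28*(s + 3)) + 3/(2*(s + 2)) - 3/(40*(s + 1)) + 1/(630*(s - 4)).
Integrate each term: A/(s−a) contributes A·log|s−a|.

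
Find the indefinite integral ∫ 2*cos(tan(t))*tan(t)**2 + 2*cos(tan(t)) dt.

Let u = tan(t), so du = (tan(t)**2 + 1) dt.
Rewriting, the integral becomes 2·∫ cos(u) du = 2·sin(u).
Substituting back, u = tan(t).

2*sin(tan(t)) + C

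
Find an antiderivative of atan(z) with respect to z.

Use integration by parts with u = arctan(z), dv = dz.
Then du = 1/(z**2 + 1) dz.

z*atan(z) - log(z**2 + 1)/2 + C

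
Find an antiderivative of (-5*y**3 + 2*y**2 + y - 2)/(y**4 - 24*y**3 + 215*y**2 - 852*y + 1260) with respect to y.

Factor the denominator: (y - 7)*(y - 6)**2*(y - 5).
Partial-fraction decomposition: 286/(y - 5) + 515/(y - 6) + 1004/(y - 6)**2 - 806/(y - 7).
Integrate each term; A/(y−a) gives A·log|y−a|; A/(y−a)² gives −A/(y−a).

-806*log(y - 7) + 515*log(y - 6) + 286*log(y - 5) - 1004/(y - 6) + C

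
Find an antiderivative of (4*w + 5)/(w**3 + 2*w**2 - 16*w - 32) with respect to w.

7*log(w - 4)/16 + log(w + 2)/4 - 11*log(w + 4)/16 + C

Factor the denominator: (w - 4)*(w + 2)*(w + 4).
Partial-fraction decomposition: -11/(16*(w + 4)) + 1/(4*(w + 2)) + 7/(16*(w - 4)).
Integrate each term: A/(w−a) contributes A·log|w−a|.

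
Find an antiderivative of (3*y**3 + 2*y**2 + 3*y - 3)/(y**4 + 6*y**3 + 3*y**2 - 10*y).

Factor the denominator: y*(y - 1)*(y + 2)*(y + 5).
Partial-fraction decomposition: 343/(90*(y + 5)) - 25/(18*(y + 2)) + 5/(18*(y - 1)) + 3/(10*y).
Integrate each term: A/(y−a) contributes A·log|y−a|.

3*log(y)/10 + 5*log(y - 1)/18 - 25*log(y + 2)/18 + 343*log(y + 5)/90 + C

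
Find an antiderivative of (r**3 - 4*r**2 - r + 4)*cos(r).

r**3*sin(r) - 4*r**2*sin(r) + 3*r**2*cos(r) - 7*r*sin(r) - 8*r*cos(r) + 12*sin(r) - 7*cos(r) + C

Use integration by parts with u = r**3 - 4*r**2 - r + 4, dv = cos(r) dr, so v = sin(r).
Apply parts 3 times (tabular method): alternate signs, differentiate u down to 0, integrate dv up.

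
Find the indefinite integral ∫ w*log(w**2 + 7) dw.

Let u = w**2 + 7, so du = (2*w) dw.
The integral becomes (1/2)·∫ log(u) du; integrate by parts with u′=log(u), dv′=du.

w**2*log(w**2 + 7)/2 - w**2/2 + 7*log(w**2 + 7)/2 + C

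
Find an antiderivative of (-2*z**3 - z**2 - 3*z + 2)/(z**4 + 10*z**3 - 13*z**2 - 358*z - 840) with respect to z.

-22*log(z - 6)/65 - 21*log(z + 4)/5 + 11*log(z + 5) - 110*log(z + 7)/13 + C

Factor the denominator: (z - 6)*(z + 4)*(z + 5)*(z + 7).
Partial-fraction decomposition: -110/(13*(z + 7)) + 11/(z + 5) - 21/(5*(z + 4)) - 22/(65*(z - 6)).
Integrate each term: A/(z−a) contributes A·log|z−a|.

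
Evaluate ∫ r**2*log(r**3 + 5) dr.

Let u = r**3 + 5, so du = (3*r**2) dr.
The integral becomes (1/3)·∫ log(u) du; integrate by parts with u′=log(u), dv′=du.

r**3*log(r**3 + 5)/3 - r**3/3 + 5*log(r**3 + 5)/3 + C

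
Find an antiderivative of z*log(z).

Use integration by parts with u = log(z), dv = z dz.
Then du = 1/z dz and v = z**2/2.

z**2*log(z)/2 - z**2/4 + C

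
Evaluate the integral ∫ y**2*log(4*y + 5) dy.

Use integration by parts with u = log(4*y + 5), dv = y**2 dy.
Then du = 4/(4*y + 5) dy and v = y**3/3.

y**3*log(4*y + 5)/3 - y**3/9 + 5*y**2/24 - 25*y/48 + 125*log(4*y + 5)/192 + C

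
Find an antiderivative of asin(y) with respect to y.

y*asin(y) + sqrt(-y**2 + 1) + C

Use integration by parts with u = arcsin(y), dv = dy.
Then du = 1/sqrt(-y**2 + 1) dy.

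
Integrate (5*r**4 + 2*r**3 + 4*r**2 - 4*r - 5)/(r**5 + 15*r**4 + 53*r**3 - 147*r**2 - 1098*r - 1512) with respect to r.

Factor the denominator: (r - 4)*(r + 3)**2*(r + 6)*(r + 7).
Partial-fraction decomposition: 5769/(88*(r + 7)) - 6211/(90*(r + 6)) + 28877/(3528*(r + 3)) - 197/(42*(r + 3)**2) + 1451/(5390*(r - 4)).
Integrate each term; A/(r−a) gives A·log|r−a|; A/(r−a)² gives −A/(r−a).

1451*log(r - 4)/5390 + 28877*log(r + 3)/3528 - 6211*log(r + 6)/90 + 5769*log(r + 7)/88 + 197/(42*r + 126) + C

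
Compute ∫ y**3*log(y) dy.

Use integration by parts with u = log(y), dv = y**3 dy.
Then du = 1/y dy and v = y**4/4.

y**4*log(y)/4 - y**4/16 + C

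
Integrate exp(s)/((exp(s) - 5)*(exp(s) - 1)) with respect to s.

Let u = e^s, du = e^s ds.
The integral becomes ∫ du/((u-5)(u-1)); decompose into partial fractions.

log(exp(s) - 5)/4 - log(exp(s) - 1)/4 + C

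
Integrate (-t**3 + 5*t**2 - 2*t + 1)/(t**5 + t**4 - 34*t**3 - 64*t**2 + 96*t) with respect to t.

log(t)/96 - 47*log(t - 6)/3000 - 3*log(t - 1)/125 + 117*log(t + 4)/4000 + 153/(200*t + 800) + C

Factor the denominator: t*(t - 6)*(t - 1)*(t + 4)**2.
Partial-fraction decomposition: 117/(4000*(t + 4)) - 153/(200*(t + 4)**2) - 3/(125*(t - 1)) - 47/(3000*(t - 6)) + 1/(96*t).
Integrate each term; A/(t−a) gives A·log|t−a|; A/(t−a)² gives −A/(t−a).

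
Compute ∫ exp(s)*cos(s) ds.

Let I denote the integral. Integrate by parts with u = cos(s), dv = exp(s) ds, so v = exp(s): I = exp(s)*cos(s) + ∫ exp(s)*sin(s) ds.
Apply parts again with u = sin(s), dv = exp(s) ds: ∫ exp(s)*sin(s) ds = exp(s)*sin(s) − I. Substituting back brings back I: I = exp(s)*sin(s) + exp(s)*cos(s) − I.
Solving for I: (1 + 1)·I equals the remaining terms, so I = (1/2)·(exp(s)*sin(s) + exp(s)*cos(s)).

exp(s)*sin(s)/2 + exp(s)*cos(s)/2 + C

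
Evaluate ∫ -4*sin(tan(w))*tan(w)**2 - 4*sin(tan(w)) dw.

4*cos(tan(w)) + C

Let u = tan(w), so du = (tan(w)**2 + 1) dw.
Rewriting, the integral becomes -4·∫ sin(u) du = -4·-cos(u).
Substituting back, u = tan(w).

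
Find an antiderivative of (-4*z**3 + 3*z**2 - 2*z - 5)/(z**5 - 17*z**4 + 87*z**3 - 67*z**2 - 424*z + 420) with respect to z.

-311*log(z - 7)/27 + 773*log(z - 6)/40 - 55*log(z - 5)/7 + log(z - 1)/45 + 43*log(z + 2)/1512 + C

Factor the denominator: (z - 7)*(z - 6)*(z - 5)*(z - 1)*(z + 2).
Partial-fraction decomposition: 43/(1512*(z + 2)) + 1/(45*(z - 1)) - 55/(7*(z - 5)) + 773/(40*(z - 6)) - 311/(27*(z - 7)).
Integrate each term: A/(z−a) contributes A·log|z−a|.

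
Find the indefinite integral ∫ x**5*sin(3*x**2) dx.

-x**4*cos(3*x**2)/6 + x**2*sin(3*x**2)/9 + cos(3*x**2)/27 + C

Let u = x², du = 2x dx; rewrite as (1/2)∫ u^2·sin(3u) du.
Now integrate by parts 2 times.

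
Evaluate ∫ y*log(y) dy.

y**2*log(y)/2 - y**2/4 + C

Use integration by parts with u = log(y), dv = y dy.
Then du = 1/y dy and v = y**2/2.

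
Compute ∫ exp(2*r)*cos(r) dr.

exp(2*r)*sin(r)/5 + 2*exp(2*r)*cos(r)/5 + C

Let I denote the integral. Integrate by parts with u = cos(r), dv = exp(2*r) dr, so v = exp(2*r)/2: I = exp(2*r)*cos(r)/2 + (1/2)·∫ exp(2*r)*sin(r) dr.
Apply parts again with u = sin(r), dv = exp(2*r) dr: ∫ exp(2*r)*sin(r) dr = exp(2*r)*sin(r)/2 − (1/2)·I. Substituting back brings back I: I = exp(2*r)*sin(r)/4 + exp(2*r)*cos(r)/2 − (1/4)·I.
Solving for I: (1 + 1/4)·I equals the remaining terms, so I = (4/5)·(exp(2*r)*sin(r)/4 + exp(2*r)*cos(r)/2).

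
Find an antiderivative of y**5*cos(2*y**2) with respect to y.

Let u = y², du = 2y dy; rewrite as (1/2)∫ u^2·cos(2u) du.
Now integrate by parts 2 times.

y**4*sin(2*y**2)/4 + y**2*cos(2*y**2)/4 - sin(2*y**2)/8 + C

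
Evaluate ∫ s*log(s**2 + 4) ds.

Let u = s**2 + 4, so du = (2*s) ds.
The integral becomes (1/2)·∫ log(u) du; integrate by parts with u′=log(u), dv′=du.

s**2*log(s**2 + 4)/2 - s**2/2 + 2*log(s**2 + 4) + C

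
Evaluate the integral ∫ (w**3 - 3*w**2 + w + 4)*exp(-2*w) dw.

Use integration by parts with u = w**3 - 3*w**2 + w + 4, dv = exp(-2*w) dw, so v = -exp(-2*w)/2.
Apply parts 3 times (tabular method): alternate signs, differentiate u down to 0, integrate dv up.

(-4*w**3 + 6*w**2 + 2*w - 15)*exp(-2*w)/8 + C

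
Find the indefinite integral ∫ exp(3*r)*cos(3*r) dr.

Let I denote the integral. Integrate by parts with u = cos(3*r), dv = exp(3*r) dr, so v = exp(3*r)/3: I = exp(3*r)*cos(3*r)/3 + ∫ exp(3*r)*sin(3*r) dr.
Apply parts again with u = sin(3*r), dv = exp(3*r) dr: ∫ exp(3*r)*sin(3*r) dr = exp(3*r)*sin(3*r)/3 − I. Substituting back brings back I: I = exp(3*r)*sin(3*r)/3 + exp(3*r)*cos(3*r)/3 − I.
Solving for I: (1 + 1)·I equals the remaining terms, so I = (1/2)·(exp(3*r)*sin(3*r)/3 + exp(3*r)*cos(3*r)/3).

exp(3*r)*sin(3*r)/6 + exp(3*r)*cos(3*r)/6 + C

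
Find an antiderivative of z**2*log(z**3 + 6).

z**3*log(z**3 + 6)/3 - z**3/3 + 2*log(z**3 + 6) + C

Let u = z**3 + 6, so du = (3*z**2) dz.
The integral becomes (1/3)·∫ log(u) du; integrate by parts with u′=log(u), dv′=du.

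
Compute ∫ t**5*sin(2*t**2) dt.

-t**4*cos(2*t**2)/4 + t**2*sin(2*t**2)/4 + cos(2*t**2)/8 + C

Let u = t², du = 2t dt; rewrite as (1/2)∫ u^2·sin(2u) du.
Now integrate by parts 2 times.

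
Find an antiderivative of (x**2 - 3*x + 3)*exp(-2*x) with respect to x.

(-x**2 + 2*x - 2)*exp(-2*x)/2 + C

Use integration by parts with u = x**2 - 3*x + 3, dv = exp(-2*x) dx, so v = -exp(-2*x)/2.
Apply parts 2 times (tabular method): alternate signs, differentiate u down to 0, integrate dv up.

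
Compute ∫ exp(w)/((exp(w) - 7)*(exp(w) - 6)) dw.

Let u = e^w, du = e^w dw.
The integral becomes ∫ du/((u-6)(u-7)); decompose into partial fractions.

log(exp(w) - 7) - log(exp(w) - 6) + C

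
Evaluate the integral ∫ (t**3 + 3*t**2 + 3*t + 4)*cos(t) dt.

t**3*sin(t) + 3*t**2*sin(t) + 3*t**2*cos(t) - 3*t*sin(t) + 6*t*cos(t) - 2*sin(t) - 3*cos(t) + C

Use integration by parts with u = t**3 + 3*t**2 + 3*t + 4, dv = cos(t) dt, so v = sin(t).
Apply parts 3 times (tabular method): alternate signs, differentiate u down to 0, integrate dv up.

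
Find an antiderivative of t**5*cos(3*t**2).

t**4*sin(3*t**2)/6 + t**2*cos(3*t**2)/9 - sin(3*t**2)/27 + C

Let u = t², du = 2t dt; rewrite as (1/2)∫ u^2·cos(3u) du.
Now integrate by parts 2 times.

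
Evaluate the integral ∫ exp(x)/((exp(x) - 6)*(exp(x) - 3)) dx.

Let u = e^x, du = e^x dx.
The integral becomes ∫ du/((u-3)(u-6)); decompose into partial fractions.

log(exp(x) - 6)/3 - log(exp(x) - 3)/3 + C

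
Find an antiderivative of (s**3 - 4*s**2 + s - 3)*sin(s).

-s**3*cos(s) + 3*s**2*sin(s) + 4*s**2*cos(s) - 8*s*sin(s) + 5*s*cos(s) - 5*sin(s) - 5*cos(s) + C

Use integration by parts with u = s**3 - 4*s**2 + s - 3, dv = sin(s) ds, so v = -cos(s).
Apply parts 3 times (tabular method): alternate signs, differentiate u down to 0, integrate dv up.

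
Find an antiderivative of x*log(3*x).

Use integration by parts with u = log(3*x), dv = x dx.
Then du = 1/x dx and v = x**2/2.

x**2*(log(x) + log(3))/2 - x**2/4 + C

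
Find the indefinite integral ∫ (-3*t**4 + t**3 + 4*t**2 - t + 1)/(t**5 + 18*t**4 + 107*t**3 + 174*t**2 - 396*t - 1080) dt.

-5*log(t - 2)/448 + 23*log(t + 3)/9 - 947*log(t + 5)/7 + 74731*log(t + 6)/576 - 3953/(24*t + 144) + C

Factor the denominator: (t - 2)*(t + 3)*(t + 5)*(t + 6)**2.
Partial-fraction decomposition: 74731/(576*(t + 6)) + 3953/(24*(t + 6)**2) - 947/(7*(t + 5)) + 23/(9*(t + 3)) - 5/(448*(t - 2)).
Integrate each term; A/(t−a) gives A·log|t−a|; A/(t−a)² gives −A/(t−a).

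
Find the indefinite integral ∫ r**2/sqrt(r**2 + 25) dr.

Substitute r = 5·tan(θ), so dr = 5·sec(θ)^2 dθ and the radical becomes sqrt(r**2 + 25) = 5·sec(θ) by the Pythagorean identity.
Integrate the resulting trig expression in θ, then back-substitute tan(θ) = r/5, sec(θ) = sqrt(r**2 + 25)/5 (absorbing any constant into C).

r*sqrt(r**2 + 25)/2 - 25*log(r + sqrt(r**2 + 25))/2 + C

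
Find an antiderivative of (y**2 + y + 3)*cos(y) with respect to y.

y**2*sin(y) + y*sin(y) + 2*y*cos(y) + sin(y) + cos(y) + C

Use integration by parts with u = y**2 + y + 3, dv = cos(y) dy, so v = sin(y).
Apply parts 2 times (tabular method): alternate signs, differentiate u down to 0, integrate dv up.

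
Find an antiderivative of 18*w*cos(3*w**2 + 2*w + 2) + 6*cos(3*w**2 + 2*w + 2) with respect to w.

3*sin(3*w**2 + 2*w + 2) + C

Let u = 3*w**2 + 2*w + 2, so du = (6*w + 2) dw.
Rewriting, the integral becomes 3·∫ cos(u) du = 3·sin(u).
Substituting back, u = 3*w**2 + 2*w + 2.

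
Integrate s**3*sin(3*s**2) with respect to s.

-s**2*cos(3*s**2)/6 + sin(3*s**2)/18 + C

Let u = s², du = 2s ds; rewrite as (1/2)∫ u^1·sin(3u) du.
Now integrate by parts 1 time.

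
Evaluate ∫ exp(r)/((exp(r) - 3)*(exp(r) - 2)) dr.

Let u = e^r, du = e^r dr.
The integral becomes ∫ du/((u-3)(u-2)); decompose into partial fractions.

log(exp(r) - 3) - log(exp(r) - 2) + C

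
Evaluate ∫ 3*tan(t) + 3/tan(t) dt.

3*log(tan(t)) + C

Let u = tan(t), so du = (tan(t)**2 + 1) dt.
Rewriting, the integral becomes 3·∫ 1/u du = 3·log(u).
Substituting back, u = tan(t).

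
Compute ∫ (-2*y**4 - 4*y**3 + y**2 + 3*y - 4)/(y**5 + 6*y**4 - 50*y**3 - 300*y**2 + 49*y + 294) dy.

Factor the denominator: (y - 7)*(y - 1)*(y + 1)*(y + 6)*(y + 7).
Partial-fraction decomposition: -1703/(336*(y + 7)) + 1714/(455*(y + 6)) - 1/(120*(y + 1)) + 1/(112*(y - 1)) - 509/(728*(y - 7)).
Integrate each term: A/(y−a) contributes A·log|y−a|.

-509*log(y - 7)/728 + log(y - 1)/112 - log(y + 1)/120 + 1714*log(y + 6)/455 - 1703*log(y + 7)/336 + C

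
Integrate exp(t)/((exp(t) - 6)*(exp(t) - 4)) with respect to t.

Let u = e^t, du = e^t dt.
The integral becomes ∫ du/((u-6)(u-4)); decompose into partial fractions.

log(exp(t) - 6)/2 - log(exp(t) - 4)/2 + C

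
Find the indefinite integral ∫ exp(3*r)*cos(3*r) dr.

exp(3*r)*sin(3*r)/6 + exp(3*r)*cos(3*r)/6 + C

Let I denote the integral. Integrate by parts with u = cos(3*r), dv = exp(3*r) dr, so v = exp(3*r)/3: I = exp(3*r)*cos(3*r)/3 + ∫ exp(3*r)*sin(3*r) dr.
Apply parts again with u = sin(3*r), dv = exp(3*r) dr: ∫ exp(3*r)*sin(3*r) dr = exp(3*r)*sin(3*r)/3 − I. Substituting back brings back I: I = exp(3*r)*sin(3*r)/3 + exp(3*r)*cos(3*r)/3 − I.
Solving for I: (1 + 1)·I equals the remaining terms, so I = (1/2)·(exp(3*r)*sin(3*r)/3 + exp(3*r)*cos(3*r)/3).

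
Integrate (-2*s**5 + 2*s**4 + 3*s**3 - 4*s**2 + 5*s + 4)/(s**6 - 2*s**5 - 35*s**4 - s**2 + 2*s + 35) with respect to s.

Factor the denominator: (s - 7)*(s - 1)*(s + 1)*(s + 5)*(s**2 + 1).
Partial-fraction decomposition: -(s - 18)/(130*(s**2 + 1)) - 1751/(1872*(s + 5)) - 1/(32*(s + 1)) - 1/(18*(s - 1)) - 1397/(1440*(s - 7)).
Integrate each term; A/(s−a) gives A·log|s−a|; the (Bs+D)/(s²+p²) term gives a log and an atan.

-1397*log(s - 7)/1440 - log(s - 1)/18 - log(s + 1)/32 - 1751*log(s + 5)/1872 - log(s**2 + 1)/260 + 9*atan(s)/65 + C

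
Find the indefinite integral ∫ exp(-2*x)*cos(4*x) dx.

exp(-2*x)*sin(4*x)/5 - exp(-2*x)*cos(4*x)/10 + C

Let I denote the integral. Integrate by parts with u = cos(4*x), dv = exp(-2*x) dx, so v = -exp(-2*x)/2: I = -exp(-2*x)*cos(4*x)/2 − 2·∫ exp(-2*x)*sin(4*x) dx.
Apply parts again with u = sin(4*x), dv = exp(-2*x) dx: ∫ exp(-2*x)*sin(4*x) dx = -exp(-2*x)*sin(4*x)/2 + 2·I. Substituting back brings back I: I = exp(-2*x)*sin(4*x) - exp(-2*x)*cos(4*x)/2 − 4·I.
Solving for I: (1 + 4)·I equals the remaining terms, so I = (1/5)·(exp(-2*x)*sin(4*x) - exp(-2*x)*cos(4*x)/2).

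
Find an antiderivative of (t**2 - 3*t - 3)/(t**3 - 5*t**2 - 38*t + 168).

Factor the denominator: (t - 7)*(t - 4)*(t + 6).
Partial-fraction decomposition: 51/(130*(t + 6)) - 1/(30*(t - 4)) + 25/(39*(t - 7)).
Integrate each term: A/(t−a) contributes A·log|t−a|.

25*log(t - 7)/39 - log(t - 4)/30 + 51*log(t + 6)/130 + C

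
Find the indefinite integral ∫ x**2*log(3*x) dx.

x**3*(log(x) + log(3))/3 - x**3/9 + C

Use integration by parts with u = log(3*x), dv = x**2 dx.
Then du = 1/x dx and v = x**3/3.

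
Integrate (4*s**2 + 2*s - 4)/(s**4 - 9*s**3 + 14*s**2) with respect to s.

-2*log(s)/49 + 206*log(s - 7)/245 - 4*log(s - 2)/5 + 2/(7*s) + C

Factor the denominator: s**2*(s - 7)*(s - 2).
Partial-fraction decomposition: -4/(5*(s - 2)) + 206/(245*(s - 7)) - 2/(49*s) - 2/(7*s**2).
Integrate each term; A/(s−a) gives A·log|s−a|; A/(s−a)² gives −A/(s−a).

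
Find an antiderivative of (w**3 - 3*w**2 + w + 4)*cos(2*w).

w**3*sin(2*w)/2 - 3*w**2*sin(2*w)/2 + 3*w**2*cos(2*w)/4 - w*sin(2*w)/4 - 3*w*cos(2*w)/2 + 11*sin(2*w)/4 - cos(2*w)/8 + C

Use integration by parts with u = w**3 - 3*w**2 + w + 4, dv = cos(2*w) dw, so v = sin(2*w)/2.
Apply parts 3 times (tabular method): alternate signs, differentiate u down to 0, integrate dv up.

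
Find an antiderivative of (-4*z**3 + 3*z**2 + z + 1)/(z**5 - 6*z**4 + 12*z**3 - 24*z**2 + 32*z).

log(z)/32 - 203*log(z - 4)/160 + 17*log(z - 2)/32 + 113*log(z**2 + 4)/320 + atan(z/2)/160 + C

Factor the denominator: z*(z - 4)*(z - 2)*(z**2 + 4).
Partial-fraction decomposition: (113*z + 2)/(160*(z**2 + 4)) + 17/(32*(z - 2)) - 203/(160*(z - 4)) + 1/(32*z).
Integrate each term; A/(z−a) gives A·log|z−a|; the (Bz+D)/(z²+p²) term gives a log and an atan.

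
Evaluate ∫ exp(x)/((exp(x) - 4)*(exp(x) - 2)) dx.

Let u = e^x, du = e^x dx.
The integral becomes ∫ du/((u-2)(u-4)); decompose into partial fractions.

log(exp(x) - 4)/2 - log(exp(x) - 2)/2 + C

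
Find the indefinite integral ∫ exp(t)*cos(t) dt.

Let I denote the integral. Integrate by parts with u = cos(t), dv = exp(t) dt, so v = exp(t): I = exp(t)*cos(t) + ∫ exp(t)*sin(t) dt.
Apply parts again with u = sin(t), dv = exp(t) dt: ∫ exp(t)*sin(t) dt = exp(t)*sin(t) − I. Substituting back brings back I: I = exp(t)*sin(t) + exp(t)*cos(t) − I.
Solving for I: (1 + 1)·I equals the remaining terms, so I = (1/2)·(exp(t)*sin(t) + exp(t)*cos(t)).

exp(t)*sin(t)/2 + exp(t)*cos(t)/2 + C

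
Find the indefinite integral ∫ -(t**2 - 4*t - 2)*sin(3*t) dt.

Use integration by parts with u = t**2 - 4*t - 2, dv = -sin(3*t) dt, so v = cos(3*t)/3.
Apply parts 2 times (tabular method): alternate signs, differentiate u down to 0, integrate dv up.

t**2*cos(3*t)/3 - 2*t*sin(3*t)/9 - 4*t*cos(3*t)/3 + 4*sin(3*t)/9 - 20*cos(3*t)/27 + C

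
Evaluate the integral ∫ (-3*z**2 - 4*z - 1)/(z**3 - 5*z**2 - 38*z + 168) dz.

Factor the denominator: (z - 7)*(z - 4)*(z + 6).
Partial-fraction decomposition: -17/(26*(z + 6)) + 13/(6*(z - 4)) - 176/(39*(z - 7)).
Integrate each term: A/(z−a) contributes A·log|z−a|.

-176*log(z - 7)/39 + 13*log(z - 4)/6 - 17*log(z + 6)/26 + C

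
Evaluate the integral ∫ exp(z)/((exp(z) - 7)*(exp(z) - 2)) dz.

Let u = e^z, du = e^z dz.
The integral becomes ∫ du/((u-2)(u-7)); decompose into partial fractions.

log(exp(z) - 7)/5 - log(exp(z) - 2)/5 + C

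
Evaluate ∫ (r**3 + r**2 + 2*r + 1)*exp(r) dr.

(r**3 - 2*r**2 + 6*r - 5)*exp(r) + C

Use integration by parts with u = r**3 + r**2 + 2*r + 1, dv = exp(r) dr, so v = exp(r).
Apply parts 3 times (tabular method): alternate signs, differentiate u down to 0, integrate dv up.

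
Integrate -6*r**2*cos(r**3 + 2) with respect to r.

-2*sin(r**3 + 2) + C

Let u = r**3 + 2, so du = (3*r**2) dr.
Rewriting, the integral becomes -2·∫ cos(u) du = -2·sin(u).
Substituting back, u = r**3 + 2.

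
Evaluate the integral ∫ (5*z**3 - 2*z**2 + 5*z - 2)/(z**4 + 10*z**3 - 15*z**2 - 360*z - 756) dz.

Factor the denominator: (z - 6)*(z + 3)*(z + 6)*(z + 7).
Partial-fraction decomposition: 925/(26*(z + 7)) - 296/(9*(z + 6)) + 85/(54*(z + 3)) + 259/(351*(z - 6)).
Integrate each term: A/(z−a) contributes A·log|z−a|.

259*log(z - 6)/351 + 85*log(z + 3)/54 - 296*log(z + 6)/9 + 925*log(z + 7)/26 + C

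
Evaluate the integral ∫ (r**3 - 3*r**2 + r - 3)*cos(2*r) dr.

r**3*sin(2*r)/2 - 3*r**2*sin(2*r)/2 + 3*r**2*cos(2*r)/4 - r*sin(2*r)/4 - 3*r*cos(2*r)/2 - 3*sin(2*r)/4 - cos(2*r)/8 + C

Use integration by parts with u = r**3 - 3*r**2 + r - 3, dv = cos(2*r) dr, so v = sin(2*r)/2.
Apply parts 3 times (tabular method): alternate signs, differentiate u down to 0, integrate dv up.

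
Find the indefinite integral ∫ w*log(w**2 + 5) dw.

Let u = w**2 + 5, so du = (2*w) dw.
The integral becomes (1/2)·∫ log(u) du; integrate by parts with u′=log(u), dv′=du.

w**2*log(w**2 + 5)/2 - w**2/2 + 5*log(w**2 + 5)/2 + C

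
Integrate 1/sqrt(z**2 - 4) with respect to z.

log(z + sqrt(z**2 - 4)) + C

Substitute z = 2·sec(θ), so dz = 2·sec(θ)*tan(θ) dθ and the radical becomes sqrt(z**2 - 4) = 2·tan(θ) by the Pythagorean identity.
Integrate the resulting trig expression in θ, then back-substitute sec(θ) = z/2, tan(θ) = sqrt(z**2 - 4)/2 (absorbing any constant into C).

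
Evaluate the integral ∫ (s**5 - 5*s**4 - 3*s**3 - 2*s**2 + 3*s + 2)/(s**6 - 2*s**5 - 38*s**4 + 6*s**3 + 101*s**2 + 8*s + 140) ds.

Factor the denominator: (s - 7)*(s - 2)*(s + 2)*(s + 5)*(s**2 + 1).
Partial-fraction decomposition: (127*s - 11)/(3250*(s**2 + 1)) + 2969/(3276*(s + 5)) - 5/(27*(s + 2)) + 18/(175*(s - 2)) + 1849/(13500*(s - 7)).
Integrate each term; A/(s−a) gives A·log|s−a|; the (Bs+D)/(s²+p²) term gives a log and an atan.

1849*log(s - 7)/13500 + 18*log(s - 2)/175 - 5*log(s + 2)/27 + 2969*log(s + 5)/3276 + 127*log(s**2 + 1)/6500 - 11*atan(s)/3250 + C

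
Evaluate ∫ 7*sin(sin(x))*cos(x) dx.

Let u = sin(x), so du = (cos(x)) dx.
Rewriting, the integral becomes 7·∫ sin(u) du = 7·-cos(u).
Substituting back, u = sin(x).

-7*cos(sin(x)) + C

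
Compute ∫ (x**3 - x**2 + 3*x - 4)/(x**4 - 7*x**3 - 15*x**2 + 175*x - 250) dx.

199*log(x - 5)/300 + 2*log(x - 2)/21 + 169*log(x + 5)/700 - 37/(10*x - 50) + C

Factor the denominator: (x - 5)**2*(x - 2)*(x + 5).
Partial-fraction decomposition: 169/(700*(x + 5)) + 2/(21*(x - 2)) + 199/(300*(x - 5)) + 37/(10*(x - 5)**2).
Integrate each term; A/(x−a) gives A·log|x−a|; A/(x−a)² gives −A/(x−a).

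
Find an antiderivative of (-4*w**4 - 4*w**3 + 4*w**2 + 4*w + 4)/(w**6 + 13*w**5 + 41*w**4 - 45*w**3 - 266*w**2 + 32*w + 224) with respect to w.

Factor the denominator: (w - 2)*(w - 1)*(w + 1)*(w + 4)**2*(w + 7).
Partial-fraction decomposition: 2015/(972*(w + 7)) - 4061/(2025*(w + 4)) + 358/(135*(w + 4)**2) + 1/(81*(w + 1)) - 1/(100*(w - 1)) - 17/(243*(w - 2)).
Integrate each term; A/(w−a) gives A·log|w−a|; A/(w−a)² gives −A/(w−a).

-17*log(w - 2)/243 - log(w - 1)/100 + log(w + 1)/81 - 4061*log(w + 4)/2025 + 2015*log(w + 7)/972 - 358/(135*w + 540) + C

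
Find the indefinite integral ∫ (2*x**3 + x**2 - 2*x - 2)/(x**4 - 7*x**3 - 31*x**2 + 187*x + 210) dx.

Factor the denominator: (x - 7)*(x - 6)*(x + 1)*(x + 5).
Partial-fraction decomposition: 217/(528*(x + 5)) - 1/(224*(x + 1)) - 454/(77*(x - 6)) + 719/(96*(x - 7)).
Integrate each term: A/(x−a) contributes A·log|x−a|.

719*log(x - 7)/96 - 454*log(x - 6)/77 - log(x + 1)/224 + 217*log(x + 5)/528 + C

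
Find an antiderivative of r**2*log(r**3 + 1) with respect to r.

r**3*log(r**3 + 1)/3 - r**3/3 + log(r**3 + 1)/3 + C

Let u = r**3 + 1, so du = (3*r**2) dr.
The integral becomes (1/3)·∫ log(u) du; integrate by parts with u′=log(u), dv′=du.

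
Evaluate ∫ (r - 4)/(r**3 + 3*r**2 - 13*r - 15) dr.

Factor the denominator: (r - 3)*(r + 1)*(r + 5).
Partial-fraction decomposition: -9/(32*(r + 5)) + 5/(16*(r + 1)) - 1/(32*(r - 3)).
Integrate each term: A/(r−a) contributes A·log|r−a|.

-log(r - 3)/32 + 5*log(r + 1)/16 - 9*log(r + 5)/32 + C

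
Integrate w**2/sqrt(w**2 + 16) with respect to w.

Substitute w = 4·tan(θ), so dw = 4·sec(θ)^2 dθ and the radical becomes sqrt(w**2 + 16) = 4·sec(θ) by the Pythagorean identity.
Integrate the resulting trig expression in θ, then back-substitute tan(θ) = w/4, sec(θ) = sqrt(w**2 + 16)/4 (absorbing any constant into C).

w*sqrt(w**2 + 16)/2 - 8*log(w + sqrt(w**2 + 16)) + C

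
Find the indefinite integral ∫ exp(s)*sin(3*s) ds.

Let I denote the integral. Integrate by parts with u = sin(3*s), dv = exp(s) ds, so v = exp(s): I = exp(s)*sin(3*s) − 3·∫ exp(s)*cos(3*s) ds.
Apply parts again with u = cos(3*s), dv = exp(s) ds: ∫ exp(s)*cos(3*s) ds = exp(s)*cos(3*s) + 3·I. Substituting back brings back I: I = exp(s)*sin(3*s) - 3*exp(s)*cos(3*s) − 9·I.
Solving for I: (1 + 9)·I equals the remaining terms, so I = (1/10)·(exp(s)*sin(3*s) - 3*exp(s)*cos(3*s)).

exp(s)*sin(3*s)/10 - 3*exp(s)*cos(3*s)/10 + C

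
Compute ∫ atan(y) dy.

Use integration by parts with u = arctan(y), dv = dy.
Then du = 1/(y**2 + 1) dy.

y*atan(y) - log(y**2 + 1)/2 + C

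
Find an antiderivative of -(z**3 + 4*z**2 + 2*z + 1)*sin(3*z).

Use integration by parts with u = z**3 + 4*z**2 + 2*z + 1, dv = -sin(3*z) dz, so v = cos(3*z)/3.
Apply parts 3 times (tabular method): alternate signs, differentiate u down to 0, integrate dv up.

z**3*cos(3*z)/3 - z**2*sin(3*z)/3 + 4*z**2*cos(3*z)/3 - 8*z*sin(3*z)/9 + 4*z*cos(3*z)/9 - 4*sin(3*z)/27 + cos(3*z)/27 + C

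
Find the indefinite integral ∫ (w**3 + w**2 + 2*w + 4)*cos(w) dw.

w**3*sin(w) + w**2*sin(w) + 3*w**2*cos(w) - 4*w*sin(w) + 2*w*cos(w) + 2*sin(w) - 4*cos(w) + C

Use integration by parts with u = w**3 + w**2 + 2*w + 4, dv = cos(w) dw, so v = sin(w).
Apply parts 3 times (tabular method): alternate signs, differentiate u down to 0, integrate dv up.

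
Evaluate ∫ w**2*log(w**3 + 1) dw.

Let u = w**3 + 1, so du = (3*w**2) dw.
The integral becomes (1/3)·∫ log(u) du; integrate by parts with u′=log(u), dv′=du.

w**3*log(w**3 + 1)/3 - w**3/3 + log(w**3 + 1)/3 + C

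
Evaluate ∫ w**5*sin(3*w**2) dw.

Let u = w², du = 2w dw; rewrite as (1/2)∫ u^2·sin(3u) du.
Now integrate by parts 2 times.

-w**4*cos(3*w**2)/6 + w**2*sin(3*w**2)/9 + cos(3*w**2)/27 + C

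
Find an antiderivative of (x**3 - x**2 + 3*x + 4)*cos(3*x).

Use integration by parts with u = x**3 - x**2 + 3*x + 4, dv = cos(3*x) dx, so v = sin(3*x)/3.
Apply parts 3 times (tabular method): alternate signs, differentiate u down to 0, integrate dv up.

x**3*sin(3*x)/3 - x**2*sin(3*x)/3 + x**2*cos(3*x)/3 + 7*x*sin(3*x)/9 - 2*x*cos(3*x)/9 + 38*sin(3*x)/27 + 7*cos(3*x)/27 + C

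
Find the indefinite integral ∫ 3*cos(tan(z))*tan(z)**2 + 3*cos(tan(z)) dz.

3*sin(tan(z)) + C

Let u = tan(z), so du = (tan(z)**2 + 1) dz.
Rewriting, the integral becomes 3·∫ cos(u) du = 3·sin(u).
Substituting back, u = tan(z).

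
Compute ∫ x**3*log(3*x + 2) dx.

Use integration by parts with u = log(3*x + 2), dv = x**3 dx.
Then du = 3/(3*x + 2) dx and v = x**4/4.

x**4*log(3*x + 2)/4 - x**4/16 + x**3/18 - x**2/18 + 2*x/27 - 4*log(3*x + 2)/81 + C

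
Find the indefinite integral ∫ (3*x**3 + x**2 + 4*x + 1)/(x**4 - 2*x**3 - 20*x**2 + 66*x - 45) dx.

213*log(x - 3)/128 + 3*log(x - 1)/8 + 123*log(x + 5)/128 - 103/(16*x - 48) + C

Factor the denominator: (x - 3)**2*(x - 1)*(x + 5).
Partial-fraction decomposition: 123/(128*(x + 5)) + 3/(8*(x - 1)) + 213/(128*(x - 3)) + 103/(16*(x - 3)**2).
Integrate each term; A/(x−a) gives A·log|x−a|; A/(x−a)² gives −A/(x−a).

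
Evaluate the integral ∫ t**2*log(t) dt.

t**3*log(t)/3 - t**3/9 + C

Use integration by parts with u = log(t), dv = t**2 dt.
Then du = 1/t dt and v = t**3/3.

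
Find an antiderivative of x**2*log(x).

x**3*log(x)/3 - x**3/9 + C

Use integration by parts with u = log(x), dv = x**2 dx.
Then du = 1/x dx and v = x**3/3.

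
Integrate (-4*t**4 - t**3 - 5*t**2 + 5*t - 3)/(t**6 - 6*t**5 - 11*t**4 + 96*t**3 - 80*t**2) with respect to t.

Factor the denominator: t**2*(t - 5)*(t - 4)*(t - 1)*(t + 4).
Partial-fraction decomposition: 1063/(5760*(t + 4)) - 2/(15*(t - 1)) + 1151/(384*(t - 4)) - 682/(225*(t - 5)) - 7/(400*t) + 3/(80*t**2).
Integrate each term; A/(t−a) gives A·log|t−a|; A/(t−a)² gives −A/(t−a).

-7*log(t)/400 - 682*log(t - 5)/225 + 1151*log(t - 4)/384 - 2*log(t - 1)/15 + 1063*log(t + 4)/5760 - 3/(80*t) + C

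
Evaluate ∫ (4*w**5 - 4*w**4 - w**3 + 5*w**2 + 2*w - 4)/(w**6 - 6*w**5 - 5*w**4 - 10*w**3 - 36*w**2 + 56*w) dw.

Factor the denominator: w*(w - 7)*(w - 1)*(w + 2)*(w**2 + 4).
Partial-fraction decomposition: (873*w + 758)/(1060*(w**2 + 4)) + 43/(108*(w + 2)) - 1/(45*(w - 1)) + 28768/(10017*(w - 7)) - 1/(14*w).
Integrate each term; A/(w−a) gives A·log|w−a|; the (Bw+D)/(w²+p²) term gives a log and an atan.

-log(w)/14 + 28768*log(w - 7)/10017 - log(w - 1)/45 + 43*log(w + 2)/108 + 873*log(w**2 + 4)/2120 + 379*atan(w/2)/1060 + C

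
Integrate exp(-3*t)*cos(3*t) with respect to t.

exp(-3*t)*sin(3*t)/6 - exp(-3*t)*cos(3*t)/6 + C

Let I denote the integral. Integrate by parts with u = cos(3*t), dv = exp(-3*t) dt, so v = -exp(-3*t)/3: I = -exp(-3*t)*cos(3*t)/3 − ∫ exp(-3*t)*sin(3*t) dt.
Apply parts again with u = sin(3*t), dv = exp(-3*t) dt: ∫ exp(-3*t)*sin(3*t) dt = -exp(-3*t)*sin(3*t)/3 + I. Substituting back brings back I: I = exp(-3*t)*sin(3*t)/3 - exp(-3*t)*cos(3*t)/3 − I.
Solving for I: (1 + 1)·I equals the remaining terms, so I = (1/2)·(exp(-3*t)*sin(3*t)/3 - exp(-3*t)*cos(3*t)/3).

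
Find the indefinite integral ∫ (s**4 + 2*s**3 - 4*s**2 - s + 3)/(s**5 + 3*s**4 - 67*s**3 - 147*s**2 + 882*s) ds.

log(s)/294 + 2887*log(s - 7)/5096 - 11*log(s - 3)/120 - 27*log(s + 6)/26 + 1529*log(s + 7)/980 + C

Factor the denominator: s*(s - 7)*(s - 3)*(s + 6)*(s + 7).
Partial-fraction decomposition: 1529/(980*(s + 7)) - 27/(26*(s + 6)) - 11/(120*(s - 3)) + 2887/(5096*(s - 7)) + 1/(294*s).
Integrate each term: A/(s−a) contributes A·log|s−a|.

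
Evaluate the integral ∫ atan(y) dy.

Use integration by parts with u = arctan(y), dv = dy.
Then du = 1/(y**2 + 1) dy.

y*atan(y) - log(y**2 + 1)/2 + C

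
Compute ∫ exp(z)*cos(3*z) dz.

3*exp(z)*sin(3*z)/10 + exp(z)*cos(3*z)/10 + C

Let I denote the integral. Integrate by parts with u = cos(3*z), dv = exp(z) dz, so v = exp(z): I = exp(z)*cos(3*z) + 3·∫ exp(z)*sin(3*z) dz.
Apply parts again with u = sin(3*z), dv = exp(z) dz: ∫ exp(z)*sin(3*z) dz = exp(z)*sin(3*z) − 3·I. Substituting back brings back I: I = 3*exp(z)*sin(3*z) + exp(z)*cos(3*z) − 9·I.
Solving for I: (1 + 9)·I equals the remaining terms, so I = (1/10)·(3*exp(z)*sin(3*z) + exp(z)*cos(3*z)).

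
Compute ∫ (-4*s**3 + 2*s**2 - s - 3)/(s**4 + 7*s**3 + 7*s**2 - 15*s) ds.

Factor the denominator: s*(s - 1)*(s + 3)*(s + 5).
Partial-fraction decomposition: -46/(5*(s + 5)) + 21/(4*(s + 3)) - 1/(4*(s - 1)) + 1/(5*s).
Integrate each term: A/(s−a) contributes A·log|s−a|.

log(s)/5 - log(s - 1)/4 + 21*log(s + 3)/4 - 46*log(s + 5)/5 + C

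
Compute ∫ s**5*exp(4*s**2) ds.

Let u = s², du = 2s ds; rewrite as (1/2)∫ u^2·exp(4u) du.
Now integrate by parts 2 times.

(8*s**4 - 4*s**2 + 1)*exp(4*s**2)/64 + C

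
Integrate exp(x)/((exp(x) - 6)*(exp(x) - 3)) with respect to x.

Let u = e^x, du = e^x dx.
The integral becomes ∫ du/((u-6)(u-3)); decompose into partial fractions.

log(exp(x) - 6)/3 - log(exp(x) - 3)/3 + C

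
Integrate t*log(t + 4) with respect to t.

Use integration by parts with u = log(t + 4), dv = t dt.
Then du = 1/(t + 4) dt and v = t**2/2.

t**2*log(t + 4)/2 - t**2/4 + 2*t - 8*log(t + 4) + C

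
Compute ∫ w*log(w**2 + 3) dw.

w**2*log(w**2 + 3)/2 - w**2/2 + 3*log(w**2 + 3)/2 + C

Let u = w**2 + 3, so du = (2*w) dw.
The integral becomes (1/2)·∫ log(u) du; integrate by parts with u′=log(u), dv′=du.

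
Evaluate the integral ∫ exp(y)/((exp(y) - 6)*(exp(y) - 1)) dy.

Let u = e^y, du = e^y dy.
The integral becomes ∫ du/((u-6)(u-1)); decompose into partial fractions.

log(exp(y) - 6)/5 - log(exp(y) - 1)/5 + C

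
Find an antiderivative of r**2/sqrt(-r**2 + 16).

Substitute r = 4·sin(θ), so dr = 4·cos(θ) dθ and the radical becomes sqrt(-r**2 + 16) = 4·cos(θ) by the Pythagorean identity.
Integrate the resulting trig expression in θ, then back-substitute θ = asin(r/4), sin(θ) = r/4, cos(θ) = sqrt(-r**2 + 16)/4 (absorbing any constant into C).

-r*sqrt(-r**2 + 16)/2 + 8*asin(r/4) + C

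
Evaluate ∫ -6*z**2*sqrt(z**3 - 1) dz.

-4*(z**3 - 1)**(3/2)/3 + C

Let u = z**3 - 1, so du = (3*z**2) dz.
Rewriting, the integral becomes -2·∫ √u du = -2·(2/3)u^(3/2).
Substituting back, u = z**3 - 1.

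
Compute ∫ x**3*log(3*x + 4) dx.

x**4*log(3*x + 4)/4 - x**4/16 + x**3/9 - 2*x**2/9 + 16*x/27 - 64*log(3*x + 4)/81 + C

Use integration by parts with u = log(3*x + 4), dv = x**3 dx.
Then du = 3/(3*x + 4) dx and v = x**4/4.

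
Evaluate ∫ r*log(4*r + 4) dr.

Use integration by parts with u = log(4*r + 4), dv = r dr.
Then du = 4/(4*r + 4) dr and v = r**2/2.

r**2*log(4*r + 4)/2 - r**2/4 + r/2 - log(r + 1)/2 + C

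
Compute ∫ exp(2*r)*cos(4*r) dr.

exp(2*r)*sin(4*r)/5 + exp(2*r)*cos(4*r)/10 + C

Let I denote the integral. Integrate by parts with u = cos(4*r), dv = exp(2*r) dr, so v = exp(2*r)/2: I = exp(2*r)*cos(4*r)/2 + 2·∫ exp(2*r)*sin(4*r) dr.
Apply parts again with u = sin(4*r), dv = exp(2*r) dr: ∫ exp(2*r)*sin(4*r) dr = exp(2*r)*sin(4*r)/2 − 2·I. Substituting back brings back I: I = exp(2*r)*sin(4*r) + exp(2*r)*cos(4*r)/2 − 4·I.
Solving for I: (1 + 4)·I equals the remaining terms, so I = (1/5)·(exp(2*r)*sin(4*r) + exp(2*r)*cos(4*r)/2).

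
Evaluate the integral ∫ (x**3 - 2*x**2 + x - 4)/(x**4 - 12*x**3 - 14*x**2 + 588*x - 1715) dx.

Factor the denominator: (x - 7)**2*(x - 5)*(x + 7).
Partial-fraction decomposition: 113/(588*(x + 7)) + 19/(12*(x - 5)) - 38/(49*(x - 7)) + 62/(7*(x - 7)**2).
Integrate each term; A/(x−a) gives A·log|x−a|; A/(x−a)² gives −A/(x−a).

-38*log(x - 7)/49 + 19*log(x - 5)/12 + 113*log(x + 7)/588 - 62/(7*x - 49) + C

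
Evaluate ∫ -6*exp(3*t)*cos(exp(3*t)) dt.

-2*sin(exp(3*t)) + C

Let u = exp(3*t), so du = (3*exp(3*t)) dt.
Rewriting, the integral becomes -2·∫ cos(u) du = -2·sin(u).
Substituting back, u = exp(3*t).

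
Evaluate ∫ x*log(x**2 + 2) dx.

x**2*log(x**2 + 2)/2 - x**2/2 + log(x**2 + 2) + C

Let u = x**2 + 2, so du = (2*x) dx.
The integral becomes (1/2)·∫ log(u) du; integrate by parts with u′=log(u), dv′=du.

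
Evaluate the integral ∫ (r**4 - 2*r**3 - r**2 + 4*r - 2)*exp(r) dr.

Use integration by parts with u = r**4 - 2*r**3 - r**2 + 4*r - 2, dv = exp(r) dr, so v = exp(r).
Apply parts 4 times (tabular method): alternate signs, differentiate u down to 0, integrate dv up.

(r**4 - 6*r**3 + 17*r**2 - 30*r + 28)*exp(r) + C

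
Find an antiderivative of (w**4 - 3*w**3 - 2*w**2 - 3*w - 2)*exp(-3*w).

Use integration by parts with u = w**4 - 3*w**3 - 2*w**2 - 3*w - 2, dv = exp(-3*w) dw, so v = -exp(-3*w)/3.
Apply parts 4 times (tabular method): alternate signs, differentiate u down to 0, integrate dv up.

(-27*w**4 + 45*w**3 + 99*w**2 + 147*w + 103)*exp(-3*w)/81 + C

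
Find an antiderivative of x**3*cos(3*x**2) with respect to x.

x**2*sin(3*x**2)/6 + cos(3*x**2)/18 + C

Let u = x², du = 2x dx; rewrite as (1/2)∫ u^1·cos(3u) du.
Now integrate by parts 1 time.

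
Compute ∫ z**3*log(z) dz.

z**4*log(z)/4 - z**4/16 + C

Use integration by parts with u = log(z), dv = z**3 dz.
Then du = 1/z dz and v = z**4/4.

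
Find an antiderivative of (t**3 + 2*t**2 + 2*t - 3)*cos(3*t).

t**3*sin(3*t)/3 + 2*t**2*sin(3*t)/3 + t**2*cos(3*t)/3 + 4*t*sin(3*t)/9 + 4*t*cos(3*t)/9 - 31*sin(3*t)/27 + 4*cos(3*t)/27 + C

Use integration by parts with u = t**3 + 2*t**2 + 2*t - 3, dv = cos(3*t) dt, so v = sin(3*t)/3.
Apply parts 3 times (tabular method): alternate signs, differentiate u down to 0, integrate dv up.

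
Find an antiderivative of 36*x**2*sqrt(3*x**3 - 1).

8*(3*x**3 - 1)**(3/2)/3 + C

Let u = 3*x**3 - 1, so du = (9*x**2) dx.
Rewriting, the integral becomes 4·∫ √u du = 4·(2/3)u^(3/2).
Substituting back, u = 3*x**3 - 1.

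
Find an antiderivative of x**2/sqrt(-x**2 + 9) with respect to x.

Substitute x = 3·sin(θ), so dx = 3·cos(θ) dθ and the radical becomes sqrt(-x**2 + 9) = 3·cos(θ) by the Pythagorean identity.
Integrate the resulting trig expression in θ, then back-substitute θ = asin(x/3), sin(θ) = x/3, cos(θ) = sqrt(-x**2 + 9)/3 (absorbing any constant into C).

-x*sqrt(-x**2 + 9)/2 + 9*asin(x/3)/2 + C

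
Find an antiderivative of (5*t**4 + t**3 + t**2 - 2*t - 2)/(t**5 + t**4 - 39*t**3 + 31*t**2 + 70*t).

Factor the denominator: t*(t - 5)*(t - 2)*(t + 1)*(t + 7).
Partial-fraction decomposition: 11723/(4536*(t + 7)) - 5/(108*(t + 1)) - 43/(81*(t - 2)) + 3263/(1080*(t - 5)) - 1/(35*t).
Integrate each term: A/(t−a) contributes A·log|t−a|.

-log(t)/35 + 3263*log(t - 5)/1080 - 43*log(t - 2)/81 - 5*log(t + 1)/108 + 11723*log(t + 7)/4536 + C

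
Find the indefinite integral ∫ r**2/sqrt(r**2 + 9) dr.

r*sqrt(r**2 + 9)/2 - 9*log(r + sqrt(r**2 + 9))/2 + C

Substitute r = 3·tan(θ), so dr = 3·sec(θ)^2 dθ and the radical becomes sqrt(r**2 + 9) = 3·sec(θ) by the Pythagorean identity.
Integrate the resulting trig expression in θ, then back-substitute tan(θ) = r/3, sec(θ) = sqrt(r**2 + 9)/3 (absorbing any constant into C).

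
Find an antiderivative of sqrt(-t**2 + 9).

t*sqrt(-t**2 + 9)/2 + 9*asin(t/3)/2 + C

Substitute t = 3·sin(θ), so dt = 3·cos(θ) dθ and the radical becomes sqrt(-t**2 + 9) = 3·cos(θ) by the Pythagorean identity.
Integrate the resulting trig expression in θ, then back-substitute θ = asin(t/3), sin(θ) = t/3, cos(θ) = sqrt(-t**2 + 9)/3 (absorbing any constant into C).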